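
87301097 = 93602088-6300991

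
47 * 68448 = 3217056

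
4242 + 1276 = 5518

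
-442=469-911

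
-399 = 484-883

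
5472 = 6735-1263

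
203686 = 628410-424724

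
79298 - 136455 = -57157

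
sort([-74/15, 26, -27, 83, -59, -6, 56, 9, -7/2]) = [-59, -27, -6, -74/15, -7/2, 9, 26, 56, 83]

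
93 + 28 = 121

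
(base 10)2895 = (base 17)a05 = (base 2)101101001111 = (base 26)479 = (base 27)3q6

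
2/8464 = 1/4232 ≈ 0.000236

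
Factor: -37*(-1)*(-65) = -1*5^1*13^1*37^1 = -2405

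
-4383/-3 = 1461 = 1461.00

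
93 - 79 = 14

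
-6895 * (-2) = 13790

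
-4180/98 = -2090/49 ≈ -42.65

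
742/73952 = 371/36976 ≈ 0.0100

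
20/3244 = 5/811 ≈ 0.00617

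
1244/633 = 1+611/633 ≈ 1.97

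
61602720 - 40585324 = 21017396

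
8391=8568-177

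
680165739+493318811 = 1173484550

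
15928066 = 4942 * 3223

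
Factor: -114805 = -1*5^1*22961^1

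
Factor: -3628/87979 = -1*2^2*97^ (-1) = -4/97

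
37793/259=145 + 34/37 ≈ 145.92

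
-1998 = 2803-4801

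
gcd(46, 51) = 1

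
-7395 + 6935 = -460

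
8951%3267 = 2417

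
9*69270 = 623430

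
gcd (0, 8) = 8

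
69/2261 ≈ 0.0305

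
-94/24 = -47/12 ≈ -3.92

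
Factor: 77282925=3^1*5^2*1030439^1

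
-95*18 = -1710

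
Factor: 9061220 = 2^2*5^1*7^1*59^1*1097^1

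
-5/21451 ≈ -0.000233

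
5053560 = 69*73240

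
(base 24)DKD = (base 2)1111100101101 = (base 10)7981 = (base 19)1321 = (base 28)A51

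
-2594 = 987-3581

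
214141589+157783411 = 371925000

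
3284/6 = 1642/3 ≈ 547.33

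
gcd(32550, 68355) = 3255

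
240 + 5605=5845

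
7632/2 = 3816 = 3816.00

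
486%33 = 24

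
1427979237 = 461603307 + 966375930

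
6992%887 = 783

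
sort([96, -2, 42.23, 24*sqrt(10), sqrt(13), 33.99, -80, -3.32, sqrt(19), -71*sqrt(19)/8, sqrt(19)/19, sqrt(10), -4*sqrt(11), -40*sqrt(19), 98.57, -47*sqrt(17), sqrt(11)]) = [-47*sqrt(17), -40*sqrt(19), -80, -71*sqrt(19)/8, -4*sqrt(11), -3.32, -2, sqrt(19)/19, sqrt(10), sqrt(11), sqrt(13), sqrt(19), 33.99, 42.23, 24*sqrt(10), 96, 98.57]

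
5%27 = 5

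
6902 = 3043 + 3859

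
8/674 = 4/337≈0.0119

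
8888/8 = 1111 = 1111.00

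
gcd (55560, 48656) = 8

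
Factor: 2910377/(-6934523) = -1*23^(-1)*317^1*9181^1*301501^(-1)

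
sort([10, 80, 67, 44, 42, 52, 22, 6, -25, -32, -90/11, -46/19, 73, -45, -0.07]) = [-45, -32, -25, -90/11, -46/19, -0.07, 6, 10, 22, 42, 44, 52, 67, 73, 80]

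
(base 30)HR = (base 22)129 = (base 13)324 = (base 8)1031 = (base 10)537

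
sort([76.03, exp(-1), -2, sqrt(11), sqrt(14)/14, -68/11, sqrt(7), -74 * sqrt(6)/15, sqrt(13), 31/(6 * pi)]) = [-74 * sqrt(6)/15, -68/11, -2, sqrt(14)/14, exp(-1), 31/(6 * pi), sqrt(7), sqrt(11), sqrt(13), 76.03]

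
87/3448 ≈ 0.0252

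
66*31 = 2046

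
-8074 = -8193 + 119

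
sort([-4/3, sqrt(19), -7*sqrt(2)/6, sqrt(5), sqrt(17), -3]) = [-3, -7*sqrt(2)/6, -4/3, sqrt(5), sqrt(17), sqrt(19)]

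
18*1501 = 27018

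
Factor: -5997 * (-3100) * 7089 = 2^2 * 3^2 * 5^2 * 17^1 * 31^1 * 139^1 * 1999^1 = 131789472300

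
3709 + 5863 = 9572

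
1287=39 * 33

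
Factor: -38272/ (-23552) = 2^ (-3) * 13^1 = 13/8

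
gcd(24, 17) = 1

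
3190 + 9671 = 12861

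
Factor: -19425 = -1 * 3^1 * 5^2 * 7^1 * 37^1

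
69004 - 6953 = 62051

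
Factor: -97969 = -1 * 313^2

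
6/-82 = -3/41 ≈ -0.0732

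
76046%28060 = 19926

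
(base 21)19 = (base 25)15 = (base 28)12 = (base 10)30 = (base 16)1e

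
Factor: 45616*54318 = 2^5*3^1*11^1*823^1*2851^1 = 2477769888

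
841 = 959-118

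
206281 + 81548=287829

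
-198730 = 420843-619573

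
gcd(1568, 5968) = 16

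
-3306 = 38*(-87)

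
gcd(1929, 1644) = 3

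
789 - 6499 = -5710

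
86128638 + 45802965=131931603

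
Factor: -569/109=-1 * 109^(-1) * 569^1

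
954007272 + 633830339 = 1587837611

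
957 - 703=254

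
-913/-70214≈0.0130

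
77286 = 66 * 1171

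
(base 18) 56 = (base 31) 33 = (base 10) 96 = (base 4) 1200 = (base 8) 140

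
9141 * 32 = 292512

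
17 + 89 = 106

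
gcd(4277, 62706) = 7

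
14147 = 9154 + 4993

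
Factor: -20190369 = -1*3^1*19^2*103^1*181^1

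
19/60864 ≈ 0.000312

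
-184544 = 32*(-5767)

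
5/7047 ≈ 0.000710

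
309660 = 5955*52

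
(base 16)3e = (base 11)57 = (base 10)62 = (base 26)2a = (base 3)2022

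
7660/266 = 3830/133 ≈ 28.80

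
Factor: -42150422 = -1*2^1*3671^1*5741^1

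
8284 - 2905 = 5379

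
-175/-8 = 21 + 7/8 ≈ 21.88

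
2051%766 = 519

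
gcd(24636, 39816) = 12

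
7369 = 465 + 6904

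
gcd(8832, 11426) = 2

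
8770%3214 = 2342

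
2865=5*573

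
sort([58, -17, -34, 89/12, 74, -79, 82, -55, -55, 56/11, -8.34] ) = [-79, -55, -55, -34, -17, -8.34, 56/11, 89/12, 58, 74, 82] 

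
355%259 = 96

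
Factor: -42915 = -1 * 3^1 * 5^1 * 2861^1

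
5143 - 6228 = -1085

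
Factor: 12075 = 3^1*5^2*7^1*23^1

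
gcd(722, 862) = 2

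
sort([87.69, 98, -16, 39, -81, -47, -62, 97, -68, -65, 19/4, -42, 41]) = [-81, -68, -65, -62, -47, -42, -16, 19/4, 39, 41, 87.69, 97, 98]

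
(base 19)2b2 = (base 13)56a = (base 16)3a5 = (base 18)2ff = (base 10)933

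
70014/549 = 23338/183≈127.53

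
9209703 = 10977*839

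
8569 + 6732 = 15301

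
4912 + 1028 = 5940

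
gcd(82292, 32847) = 1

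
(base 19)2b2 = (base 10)933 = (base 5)12213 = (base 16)3a5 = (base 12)659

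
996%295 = 111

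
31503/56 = 562 + 31/56 ≈ 562.55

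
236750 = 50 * 4735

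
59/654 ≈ 0.0902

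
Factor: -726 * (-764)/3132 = 2^1 * 3^(-2) * 11^2 * 29^(-1) * 191^1 = 46222/261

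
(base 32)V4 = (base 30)136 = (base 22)216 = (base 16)3E4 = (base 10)996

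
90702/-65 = -1395 - 27/65 ≈ -1395.42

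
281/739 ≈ 0.380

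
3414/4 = 1707/2 = 853.50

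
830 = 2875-2045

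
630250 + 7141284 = 7771534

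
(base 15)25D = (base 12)38A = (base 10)538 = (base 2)1000011010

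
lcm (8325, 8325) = 8325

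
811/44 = 18 + 19/44 ≈ 18.43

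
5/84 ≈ 0.0595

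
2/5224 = 1/2612 ≈ 0.000383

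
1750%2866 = 1750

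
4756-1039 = 3717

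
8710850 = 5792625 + 2918225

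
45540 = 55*828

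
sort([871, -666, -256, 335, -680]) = [-680, -666, -256, 335, 871]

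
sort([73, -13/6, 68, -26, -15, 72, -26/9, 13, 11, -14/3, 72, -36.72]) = [-36.72, -26, -15, -14/3, -26/9, -13/6, 11, 13, 68, 72, 72, 73]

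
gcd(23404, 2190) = 2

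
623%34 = 11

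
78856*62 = 4889072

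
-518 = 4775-5293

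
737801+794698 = 1532499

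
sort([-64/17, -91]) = [-91, -64/17]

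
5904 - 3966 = 1938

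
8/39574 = 4/19787≈0.000202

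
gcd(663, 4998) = 51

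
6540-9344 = -2804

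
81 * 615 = 49815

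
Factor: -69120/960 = -1 * 2^3 * 3^2 = -72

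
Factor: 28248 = 2^3 * 3^1 * 11^1 * 107^1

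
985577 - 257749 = 727828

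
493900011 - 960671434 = -466771423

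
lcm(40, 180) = 360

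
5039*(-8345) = -42050455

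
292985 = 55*5327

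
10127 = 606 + 9521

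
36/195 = 12/65 ≈ 0.185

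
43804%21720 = 364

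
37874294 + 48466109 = 86340403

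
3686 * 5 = 18430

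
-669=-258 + -411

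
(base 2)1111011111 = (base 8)1737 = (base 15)461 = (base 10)991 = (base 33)u1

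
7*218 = 1526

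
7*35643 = 249501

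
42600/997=42+726/997 ≈ 42.73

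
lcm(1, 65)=65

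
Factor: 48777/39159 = 3^(-1)*19^(-1)*71^1 = 71/57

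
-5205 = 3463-8668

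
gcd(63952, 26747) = 7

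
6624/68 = 1656/17 ≈ 97.41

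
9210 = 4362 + 4848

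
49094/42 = 1168 + 19/21 ≈ 1168.90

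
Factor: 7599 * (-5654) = -1 * 2^1 * 3^1 * 11^1 * 17^1 * 149^1 * 257^1 = -42964746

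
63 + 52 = 115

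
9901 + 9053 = 18954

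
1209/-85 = -14 - 19/85 ≈ -14.22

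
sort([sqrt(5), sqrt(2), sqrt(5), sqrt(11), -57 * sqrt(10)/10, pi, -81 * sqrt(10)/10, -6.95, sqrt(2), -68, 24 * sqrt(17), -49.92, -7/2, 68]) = [-68, -49.92, -81 * sqrt(10)/10, -57 * sqrt(10)/10, -6.95, -7/2, sqrt(2), sqrt(2), sqrt(5), sqrt(5), pi, sqrt(11), 68, 24 * sqrt(17)]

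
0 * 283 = 0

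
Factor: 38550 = 2^1 * 3^1 * 5^2 * 257^1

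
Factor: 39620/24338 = 2^1 * 5^1 * 7^1 * 43^(-1) = 70/43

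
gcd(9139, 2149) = 1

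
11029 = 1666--9363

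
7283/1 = 7283 = 7283.00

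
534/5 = 106 + 4/5 = 106.80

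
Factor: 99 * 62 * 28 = 2^3 * 3^2 * 7^1 * 11^1 * 31^1 = 171864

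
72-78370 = -78298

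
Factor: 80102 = 2^1*11^2*331^1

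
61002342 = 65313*934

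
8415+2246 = 10661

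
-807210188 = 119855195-927065383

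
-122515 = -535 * 229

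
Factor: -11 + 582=571^1=571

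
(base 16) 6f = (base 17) 69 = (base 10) 111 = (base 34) 39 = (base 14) 7d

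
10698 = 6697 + 4001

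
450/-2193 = -150/731≈-0.205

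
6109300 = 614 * 9950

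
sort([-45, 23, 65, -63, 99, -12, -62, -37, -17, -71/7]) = [-63, -62, -45, -37, -17, -12, -71/7, 23, 65, 99]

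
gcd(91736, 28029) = 1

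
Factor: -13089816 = -1 * 2^3 * 3^3 * 60601^1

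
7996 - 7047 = 949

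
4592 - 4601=-9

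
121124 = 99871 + 21253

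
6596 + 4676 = 11272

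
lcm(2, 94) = 94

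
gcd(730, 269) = 1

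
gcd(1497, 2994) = 1497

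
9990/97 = 102 + 96/97 ≈ 102.99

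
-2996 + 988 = -2008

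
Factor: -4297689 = -1*3^2*11^1*43411^1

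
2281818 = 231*9878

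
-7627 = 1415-9042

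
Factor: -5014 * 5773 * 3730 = -1 * 2^2 * 5^1 * 23^2 * 109^1 * 251^1 * 373^1 = -107967916060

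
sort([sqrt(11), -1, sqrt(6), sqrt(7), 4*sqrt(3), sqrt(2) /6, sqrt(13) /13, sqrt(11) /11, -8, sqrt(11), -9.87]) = [-9.87, -8, -1, sqrt(2) /6, sqrt(13) /13, sqrt(11) /11, sqrt(6), sqrt(7), sqrt(11), sqrt(11), 4*sqrt(3)]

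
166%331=166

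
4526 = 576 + 3950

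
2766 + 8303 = 11069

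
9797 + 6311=16108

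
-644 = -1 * 644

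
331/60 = 5 + 31/60≈5.52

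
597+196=793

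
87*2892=251604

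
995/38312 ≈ 0.0260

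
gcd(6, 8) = 2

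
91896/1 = 91896 = 91896.00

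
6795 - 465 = 6330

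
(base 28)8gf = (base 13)30b1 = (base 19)ic9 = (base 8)15117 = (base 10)6735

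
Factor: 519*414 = 2^1*3^3*23^1*173^1 = 214866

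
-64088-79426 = -143514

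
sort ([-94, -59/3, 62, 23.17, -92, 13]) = [-94, -92, -59/3, 13, 23.17, 62]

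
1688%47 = 43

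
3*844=2532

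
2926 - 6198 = -3272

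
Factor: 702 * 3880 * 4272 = 2^8 * 3^4 * 5^1 * 13^1 * 89^1 * 97^1 = 11635902720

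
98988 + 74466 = 173454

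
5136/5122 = 1+7/2561 ≈ 1.00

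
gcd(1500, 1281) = 3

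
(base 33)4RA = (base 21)BJ7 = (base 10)5257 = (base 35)4A7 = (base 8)12211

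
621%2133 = 621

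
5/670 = 1/134≈0.00746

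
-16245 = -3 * 5415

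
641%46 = 43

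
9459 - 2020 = 7439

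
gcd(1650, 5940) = 330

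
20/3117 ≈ 0.00642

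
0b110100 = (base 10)52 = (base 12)44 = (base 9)57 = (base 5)202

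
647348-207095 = 440253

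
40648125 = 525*77425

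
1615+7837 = 9452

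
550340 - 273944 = 276396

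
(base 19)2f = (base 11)49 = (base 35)1i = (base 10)53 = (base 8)65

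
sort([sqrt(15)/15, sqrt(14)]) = [sqrt(15)/15, sqrt(14)]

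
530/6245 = 106/1249 ≈ 0.0849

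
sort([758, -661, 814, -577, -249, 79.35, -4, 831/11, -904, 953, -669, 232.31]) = [-904, -669, -661, -577, -249, -4, 831/11, 79.35, 232.31, 758, 814, 953]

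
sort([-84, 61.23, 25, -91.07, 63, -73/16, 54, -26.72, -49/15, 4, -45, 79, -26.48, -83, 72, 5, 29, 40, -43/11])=[-91.07, -84, -83, -45, -26.72, -26.48, -73/16, -43/11, -49/15, 4, 5, 25, 29, 40, 54, 61.23, 63, 72, 79]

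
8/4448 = 1/556 ≈ 0.00180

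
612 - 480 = 132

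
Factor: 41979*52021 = 3^1*7^1*1999^1*52021^1 = 2183789559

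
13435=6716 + 6719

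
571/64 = 8 + 59/64≈8.92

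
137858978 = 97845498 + 40013480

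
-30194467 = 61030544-91225011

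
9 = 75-66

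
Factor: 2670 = 2^1*3^1*5^1*89^1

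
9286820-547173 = 8739647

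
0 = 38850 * 0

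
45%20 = 5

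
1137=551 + 586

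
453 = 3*151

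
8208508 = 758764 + 7449744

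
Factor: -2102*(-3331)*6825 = 2^1*3^1*5^2*7^1*13^1*1051^1*3331^1 = 47787025650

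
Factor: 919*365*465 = 3^1*5^2*31^1*73^1*919^1 = 155977275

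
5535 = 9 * 615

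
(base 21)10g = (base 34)df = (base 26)hf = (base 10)457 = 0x1c9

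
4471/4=1117 + 3/4=1117.75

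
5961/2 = 2980 + 1/2 = 2980.50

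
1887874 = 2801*674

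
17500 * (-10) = -175000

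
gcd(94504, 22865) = 1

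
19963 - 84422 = -64459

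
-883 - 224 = -1107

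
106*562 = 59572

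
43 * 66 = 2838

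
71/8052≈0.00882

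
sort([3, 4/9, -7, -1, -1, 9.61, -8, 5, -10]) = [-10, -8, -7, -1, -1, 4/9, 3, 5, 9.61]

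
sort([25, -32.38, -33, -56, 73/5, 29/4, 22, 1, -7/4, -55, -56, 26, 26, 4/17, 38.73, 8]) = [-56, -56, -55, -33, -32.38, -7/4, 4/17, 1, 29/4, 8, 73/5, 22, 25, 26, 26, 38.73]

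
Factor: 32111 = 163^1*197^1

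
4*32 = 128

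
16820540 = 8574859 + 8245681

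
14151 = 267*53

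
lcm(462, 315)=6930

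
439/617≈0.712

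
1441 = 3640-2199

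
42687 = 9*4743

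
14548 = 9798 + 4750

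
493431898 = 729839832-236407934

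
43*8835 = 379905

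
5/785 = 1/157 ≈ 0.00637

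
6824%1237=639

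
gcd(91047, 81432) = 3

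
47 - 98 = -51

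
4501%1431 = 208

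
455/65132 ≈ 0.00699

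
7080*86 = 608880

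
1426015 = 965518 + 460497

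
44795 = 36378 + 8417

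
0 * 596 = 0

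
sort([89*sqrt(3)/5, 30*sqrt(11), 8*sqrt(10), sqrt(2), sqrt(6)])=[sqrt(2), sqrt(6), 8*sqrt(10), 89*sqrt(3)/5, 30*sqrt(11)]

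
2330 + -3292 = -962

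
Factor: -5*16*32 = -1*2^9*5^1 = -2560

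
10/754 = 5/377 ≈ 0.0133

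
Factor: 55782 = 2^1*3^3*1033^1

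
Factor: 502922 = 2^1*7^1*35923^1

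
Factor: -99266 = -1*2^1*49633^1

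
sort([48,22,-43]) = [-43,22,48]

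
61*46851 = 2857911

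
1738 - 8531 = -6793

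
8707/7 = 1243 + 6/7≈1243.86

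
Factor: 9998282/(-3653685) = -1*2^1*3^(-2)*5^(-1)*7^(-1)*1657^(-1)*714163^1 = -1428326/521955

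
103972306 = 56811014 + 47161292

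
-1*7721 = -7721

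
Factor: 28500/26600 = 2^(-1) * 3^1 * 5^1 * 7^(-1) = 15/14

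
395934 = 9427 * 42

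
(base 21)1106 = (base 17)1ga1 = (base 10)9708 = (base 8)22754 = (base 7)40206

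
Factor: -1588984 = -1*2^3*198623^1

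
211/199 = 1 + 12/199 ≈ 1.06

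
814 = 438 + 376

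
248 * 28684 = 7113632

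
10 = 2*5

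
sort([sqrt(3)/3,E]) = [sqrt(3)/3,E]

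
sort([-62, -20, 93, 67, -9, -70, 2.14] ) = [-70, -62, -20, -9, 2.14, 67, 93] 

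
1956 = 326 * 6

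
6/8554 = 3/4277 ≈ 0.000701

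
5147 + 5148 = 10295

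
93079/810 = 114 + 739/810 ≈ 114.91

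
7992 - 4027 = 3965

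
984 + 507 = 1491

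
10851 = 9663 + 1188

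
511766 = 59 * 8674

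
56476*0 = 0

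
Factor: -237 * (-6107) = 3^1 * 31^1 * 79^1 * 197^1 = 1447359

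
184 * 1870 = 344080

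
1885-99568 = -97683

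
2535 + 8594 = 11129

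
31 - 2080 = -2049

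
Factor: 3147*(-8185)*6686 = -1*2^1*3^1*5^1*1049^1*1637^1*3343^1 = -172219291770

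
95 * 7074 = 672030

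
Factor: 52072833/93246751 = 3^1 * 13^(-1) * 17^(-1) * 41^(-2) * 61^1 * 251^(-1) * 284551^1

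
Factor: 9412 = 2^2*13^1*181^1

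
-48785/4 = -12196 - 1/4 = -12196.25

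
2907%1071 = 765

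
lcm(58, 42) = 1218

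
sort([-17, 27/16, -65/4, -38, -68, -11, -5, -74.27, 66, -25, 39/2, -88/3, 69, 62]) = [-74.27, -68, -38, -88/3, -25, -17, -65/4, -11, -5, 27/16, 39/2, 62, 66, 69]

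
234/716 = 117/358 ≈ 0.327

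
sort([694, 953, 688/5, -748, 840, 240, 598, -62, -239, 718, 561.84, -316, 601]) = [-748, -316, -239, -62, 688/5, 240, 561.84, 598, 601, 694, 718, 840, 953]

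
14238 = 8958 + 5280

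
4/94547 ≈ 0.0000423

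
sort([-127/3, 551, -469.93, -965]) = [-965, -469.93, -127/3, 551]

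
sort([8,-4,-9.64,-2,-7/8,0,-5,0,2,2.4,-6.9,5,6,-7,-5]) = [-9.64,-7,-6.9,-5,-5,-4,-2,-7/8,0,0,2,2.4,5,6,8]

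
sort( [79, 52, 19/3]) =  [19/3, 52, 79]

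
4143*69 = 285867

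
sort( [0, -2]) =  [-2, 0]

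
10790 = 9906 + 884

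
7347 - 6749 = 598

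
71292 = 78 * 914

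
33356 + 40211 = 73567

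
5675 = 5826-151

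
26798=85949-59151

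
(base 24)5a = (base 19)6g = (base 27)4m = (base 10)130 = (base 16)82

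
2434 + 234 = 2668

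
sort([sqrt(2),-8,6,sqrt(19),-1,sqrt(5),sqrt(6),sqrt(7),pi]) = [-8,-1,sqrt(2),sqrt(5),sqrt(6),sqrt(7),pi,sqrt(19),6]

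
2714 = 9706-6992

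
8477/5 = 1695 + 2/5 = 1695.40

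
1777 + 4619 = 6396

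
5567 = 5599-32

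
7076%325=251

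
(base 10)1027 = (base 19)2g1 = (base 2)10000000011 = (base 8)2003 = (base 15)487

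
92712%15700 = 14212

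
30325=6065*5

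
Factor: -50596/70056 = -1*2^(-1)*3^(-2)*13^1 = -13/18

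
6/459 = 2/153 ≈ 0.0131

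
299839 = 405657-105818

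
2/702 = 1/351 ≈ 0.00285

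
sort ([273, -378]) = [-378, 273]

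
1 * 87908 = 87908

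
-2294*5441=-12481654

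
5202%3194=2008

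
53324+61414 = 114738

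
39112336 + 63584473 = 102696809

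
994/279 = 3 + 157/279 ≈ 3.56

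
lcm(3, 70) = 210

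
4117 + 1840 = 5957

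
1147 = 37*31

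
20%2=0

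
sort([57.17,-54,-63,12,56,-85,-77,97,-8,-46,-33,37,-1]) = [-85,-77,-63,-54,-46,-33,-8,-1,12,37,56,57.17,97]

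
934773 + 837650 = 1772423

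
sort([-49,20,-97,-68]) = [-97,-68,-49,20]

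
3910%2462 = 1448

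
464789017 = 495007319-30218302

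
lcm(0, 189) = 0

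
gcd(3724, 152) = 76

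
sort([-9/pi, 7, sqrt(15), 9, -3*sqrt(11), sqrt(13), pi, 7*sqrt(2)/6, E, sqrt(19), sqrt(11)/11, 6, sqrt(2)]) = [-3*sqrt(11), -9/pi, sqrt(11)/11, sqrt(2), 7*sqrt(2)/6, E, pi, sqrt(13), sqrt(15), sqrt(19), 6, 7, 9]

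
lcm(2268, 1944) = 13608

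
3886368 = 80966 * 48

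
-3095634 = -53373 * 58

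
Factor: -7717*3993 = -1*3^1*11^3*7717^1 = -30813981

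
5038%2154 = 730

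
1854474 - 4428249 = -2573775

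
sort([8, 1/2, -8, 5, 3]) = [-8, 1/2, 3, 5, 8]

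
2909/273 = 10 + 179/273 ≈ 10.66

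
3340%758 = 308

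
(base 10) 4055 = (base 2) 111111010111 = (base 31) 46p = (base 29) 4no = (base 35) 3au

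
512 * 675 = 345600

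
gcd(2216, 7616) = 8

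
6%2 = 0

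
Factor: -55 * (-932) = 2^2 * 5^1 * 11^1 * 233^1 = 51260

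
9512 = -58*(-164)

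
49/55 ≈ 0.891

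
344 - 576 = -232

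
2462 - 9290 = -6828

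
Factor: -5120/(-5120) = 1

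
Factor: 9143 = 41^1*223^1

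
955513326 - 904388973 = 51124353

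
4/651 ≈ 0.00614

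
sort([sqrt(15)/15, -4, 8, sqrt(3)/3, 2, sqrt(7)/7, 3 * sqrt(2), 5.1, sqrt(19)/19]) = [-4, sqrt(19)/19, sqrt(15)/15, sqrt(7)/7, sqrt(3)/3, 2, 3 * sqrt(2), 5.1, 8]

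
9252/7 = 1321+5/7 ≈ 1321.71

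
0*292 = 0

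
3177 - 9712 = -6535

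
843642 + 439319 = 1282961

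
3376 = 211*16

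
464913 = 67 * 6939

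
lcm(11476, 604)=11476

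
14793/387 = 4931/129 ≈ 38.22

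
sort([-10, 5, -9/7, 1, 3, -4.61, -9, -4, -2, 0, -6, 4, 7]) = [-10, -9, -6, -4.61, -4, -2, -9/7, 0, 1, 3, 4, 5, 7]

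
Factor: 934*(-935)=-1*2^1*5^1*11^1*17^1*467^1=-873290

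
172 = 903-731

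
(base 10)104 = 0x68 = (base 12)88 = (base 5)404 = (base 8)150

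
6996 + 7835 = 14831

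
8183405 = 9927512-1744107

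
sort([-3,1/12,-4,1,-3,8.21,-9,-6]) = [-9,-6,-4,-3,-3,1/12,1,8.21]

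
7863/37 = 212+19/37≈212.51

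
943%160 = 143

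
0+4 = 4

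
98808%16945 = 14083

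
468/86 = 234/43 ≈ 5.44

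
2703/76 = 35 + 43/76 ≈ 35.57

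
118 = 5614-5496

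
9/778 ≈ 0.0116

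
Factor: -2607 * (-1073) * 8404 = 2^2 * 3^1 * 11^2 * 29^1 * 37^1 * 79^1 * 191^1 = 23508601644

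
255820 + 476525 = 732345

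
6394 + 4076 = 10470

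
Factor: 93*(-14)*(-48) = 2^5*3^2*7^1*31^1 = 62496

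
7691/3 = 2563+2/3 ≈ 2563.67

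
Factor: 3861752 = 2^3*482719^1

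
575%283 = 9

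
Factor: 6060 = 2^2 * 3^1 * 5^1 * 101^1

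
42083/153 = 275 + 8/153 ≈ 275.05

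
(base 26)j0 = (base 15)22e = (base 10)494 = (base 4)13232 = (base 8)756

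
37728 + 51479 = 89207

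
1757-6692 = -4935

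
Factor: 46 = 2^1 * 23^1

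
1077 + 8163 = 9240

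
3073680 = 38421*80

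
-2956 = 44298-47254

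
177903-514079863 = -513901960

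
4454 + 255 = 4709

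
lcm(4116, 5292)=37044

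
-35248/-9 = 3916 + 4/9 ≈ 3916.44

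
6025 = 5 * 1205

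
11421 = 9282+2139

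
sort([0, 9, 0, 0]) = [0, 0, 0, 9]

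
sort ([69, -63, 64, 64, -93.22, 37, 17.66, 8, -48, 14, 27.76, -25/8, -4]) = [-93.22, -63, -48, -4, -25/8, 8, 14, 17.66, 27.76, 37, 64, 64, 69]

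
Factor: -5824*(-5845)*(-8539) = -1*2^6*5^1*7^2*13^1*167^1*8539^1 = -290678489920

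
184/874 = 4/19 ≈ 0.211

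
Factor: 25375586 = 2^1*239^1*53087^1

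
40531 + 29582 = 70113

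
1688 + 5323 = 7011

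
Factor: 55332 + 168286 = 2^1*17^1*6577^1 = 223618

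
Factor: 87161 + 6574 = 3^2*5^1*2083^1 = 93735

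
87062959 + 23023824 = 110086783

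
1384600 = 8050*172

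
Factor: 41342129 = 409^1*101081^1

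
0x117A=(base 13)2062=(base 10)4474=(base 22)958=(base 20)B3E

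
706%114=22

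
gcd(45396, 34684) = 52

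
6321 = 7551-1230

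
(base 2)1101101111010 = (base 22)ebg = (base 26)aae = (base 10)7034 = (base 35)5py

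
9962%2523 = 2393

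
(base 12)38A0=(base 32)69O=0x1938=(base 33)5UL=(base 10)6456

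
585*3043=1780155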